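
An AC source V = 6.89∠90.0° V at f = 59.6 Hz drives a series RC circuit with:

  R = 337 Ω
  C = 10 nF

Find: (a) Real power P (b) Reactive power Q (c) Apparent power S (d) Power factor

Step 1 — Angular frequency: ω = 2π·f = 2π·59.6 = 374.5 rad/s.
Step 2 — Component impedances:
  R: Z = R = 337 Ω
  C: Z = 1/(jωC) = -j/(ω·C) = 0 - j2.67e+05 Ω
Step 3 — Series combination: Z_total = R + C = 337 - j2.67e+05 Ω = 2.67e+05∠-89.9° Ω.
Step 4 — Source phasor: V = 6.89∠90.0° V = 0 + j6.89 V.
Step 5 — Current: I = V / Z = -2.58e-05 + j3.256e-08 A = 2.58e-05∠179.9° A.
Step 6 — Complex power: S = V·I* = 2.243e-07 - j0.0001778 VA.
Step 7 — Real power: P = Re(S) = 2.243e-07 W.
Step 8 — Reactive power: Q = Im(S) = -0.0001778 VAR.
Step 9 — Apparent power: |S| = 0.0001778 VA.
Step 10 — Power factor: PF = P/|S| = 0.001262 (leading).

(a) P = 2.243e-07 W  (b) Q = -0.0001778 VAR  (c) S = 0.0001778 VA  (d) PF = 0.001262 (leading)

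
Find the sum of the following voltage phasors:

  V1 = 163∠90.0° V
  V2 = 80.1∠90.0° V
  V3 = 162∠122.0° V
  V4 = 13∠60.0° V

Step 1 — Convert each phasor to rectangular form:
  V1 = 163·(cos(90.0°) + j·sin(90.0°)) = 0 + j163 V
  V2 = 80.1·(cos(90.0°) + j·sin(90.0°)) = 0 + j80.1 V
  V3 = 162·(cos(122.0°) + j·sin(122.0°)) = -85.85 + j137.4 V
  V4 = 13·(cos(60.0°) + j·sin(60.0°)) = 6.5 + j11.26 V
Step 2 — Sum components: V_total = -79.35 + j391.7 V.
Step 3 — Convert to polar: |V_total| = 399.7 V, ∠V_total = 101.5°.

V_total = 399.7∠101.5° V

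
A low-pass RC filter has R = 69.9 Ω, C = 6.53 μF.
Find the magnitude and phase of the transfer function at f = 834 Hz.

Step 1 — Angular frequency: ω = 2π·834 = 5240 rad/s.
Step 2 — Transfer function: H(jω) = 1/(1 + jωRC).
Step 3 — Denominator: 1 + jωRC = 1 + j·5240·69.9·6.53e-06 = 1 + j2.392.
Step 4 — H = 0.1488 - j0.3559.
Step 5 — Magnitude: |H| = 0.3857 (-8.3 dB); phase: φ = -67.3°.

|H| = 0.3857 (-8.3 dB), φ = -67.3°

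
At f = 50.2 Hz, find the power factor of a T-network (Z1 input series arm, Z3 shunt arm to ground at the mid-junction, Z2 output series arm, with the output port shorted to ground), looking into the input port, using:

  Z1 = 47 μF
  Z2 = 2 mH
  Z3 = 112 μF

Step 1 — Angular frequency: ω = 2π·f = 2π·50.2 = 315.4 rad/s.
Step 2 — Component impedances:
  Z1: Z = 1/(jωC) = -j/(ω·C) = 0 - j67.46 Ω
  Z2: Z = jωL = j·315.4·0.002 = 0 + j0.6308 Ω
  Z3: Z = 1/(jωC) = -j/(ω·C) = 0 - j28.31 Ω
Step 3 — With the output port shorted to ground, the output series arm Z2 runs from the junction to ground; the shunt arm Z3 also runs from the junction to ground. They appear in parallel: Z3 || Z2 = 0 + j0.6452 Ω.
Step 4 — Series with input arm Z1: Z_in = Z1 + (Z3 || Z2) = 0 - j66.81 Ω = 66.81∠-90.0° Ω.
Step 5 — Power factor: PF = cos(φ) = Re(Z)/|Z| = 0/66.81 = 0.
Step 6 — Type: Im(Z) = -66.81 ⇒ leading (phase φ = -90.0°).

PF = 0 (leading, φ = -90.0°)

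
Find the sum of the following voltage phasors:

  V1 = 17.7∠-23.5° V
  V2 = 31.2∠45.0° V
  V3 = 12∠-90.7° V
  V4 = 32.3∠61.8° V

Step 1 — Convert each phasor to rectangular form:
  V1 = 17.7·(cos(-23.5°) + j·sin(-23.5°)) = 16.23 - j7.058 V
  V2 = 31.2·(cos(45.0°) + j·sin(45.0°)) = 22.06 + j22.06 V
  V3 = 12·(cos(-90.7°) + j·sin(-90.7°)) = -0.1466 - j12 V
  V4 = 32.3·(cos(61.8°) + j·sin(61.8°)) = 15.26 + j28.47 V
Step 2 — Sum components: V_total = 53.41 + j31.47 V.
Step 3 — Convert to polar: |V_total| = 61.99 V, ∠V_total = 30.5°.

V_total = 61.99∠30.5° V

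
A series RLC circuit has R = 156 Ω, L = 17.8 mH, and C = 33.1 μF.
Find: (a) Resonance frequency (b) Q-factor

Step 1 — Resonance condition Im(Z)=0 gives ω₀ = 1/√(LC).
Step 2 — ω₀ = 1/√(0.0178·3.31e-05) = 1303 rad/s.
Step 3 — f₀ = ω₀/(2π) = 207.3 Hz.
Step 4 — Series Q: Q = ω₀L/R = 1303·0.0178/156 = 0.1487.

(a) f₀ = 207.3 Hz  (b) Q = 0.1487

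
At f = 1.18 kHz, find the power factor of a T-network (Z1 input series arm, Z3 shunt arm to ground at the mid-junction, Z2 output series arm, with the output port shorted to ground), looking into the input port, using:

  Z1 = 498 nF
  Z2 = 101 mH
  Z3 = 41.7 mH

Step 1 — Angular frequency: ω = 2π·f = 2π·1180 = 7414 rad/s.
Step 2 — Component impedances:
  Z1: Z = 1/(jωC) = -j/(ω·C) = 0 - j270.8 Ω
  Z2: Z = jωL = j·7414·0.101 = 0 + j748.8 Ω
  Z3: Z = jωL = j·7414·0.0417 = 0 + j309.2 Ω
Step 3 — With the output port shorted to ground, the output series arm Z2 runs from the junction to ground; the shunt arm Z3 also runs from the junction to ground. They appear in parallel: Z3 || Z2 = 0 + j218.8 Ω.
Step 4 — Series with input arm Z1: Z_in = Z1 + (Z3 || Z2) = 0 - j52.01 Ω = 52.01∠-90.0° Ω.
Step 5 — Power factor: PF = cos(φ) = Re(Z)/|Z| = 0/52.01 = 0.
Step 6 — Type: Im(Z) = -52.01 ⇒ leading (phase φ = -90.0°).

PF = 0 (leading, φ = -90.0°)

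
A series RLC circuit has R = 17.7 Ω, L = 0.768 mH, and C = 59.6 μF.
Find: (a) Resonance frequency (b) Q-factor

Step 1 — Resonance condition Im(Z)=0 gives ω₀ = 1/√(LC).
Step 2 — ω₀ = 1/√(0.000768·5.96e-05) = 4674 rad/s.
Step 3 — f₀ = ω₀/(2π) = 743.9 Hz.
Step 4 — Series Q: Q = ω₀L/R = 4674·0.000768/17.7 = 0.2028.

(a) f₀ = 743.9 Hz  (b) Q = 0.2028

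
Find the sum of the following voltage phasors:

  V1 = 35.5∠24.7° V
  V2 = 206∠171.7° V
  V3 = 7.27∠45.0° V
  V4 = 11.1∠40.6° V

Step 1 — Convert each phasor to rectangular form:
  V1 = 35.5·(cos(24.7°) + j·sin(24.7°)) = 32.25 + j14.83 V
  V2 = 206·(cos(171.7°) + j·sin(171.7°)) = -203.8 + j29.74 V
  V3 = 7.27·(cos(45.0°) + j·sin(45.0°)) = 5.141 + j5.141 V
  V4 = 11.1·(cos(40.6°) + j·sin(40.6°)) = 8.428 + j7.224 V
Step 2 — Sum components: V_total = -158 + j56.94 V.
Step 3 — Convert to polar: |V_total| = 168 V, ∠V_total = 160.2°.

V_total = 168∠160.2° V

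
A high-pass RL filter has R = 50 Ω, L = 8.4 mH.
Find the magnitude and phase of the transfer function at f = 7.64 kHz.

Step 1 — Angular frequency: ω = 2π·7640 = 4.8e+04 rad/s.
Step 2 — Transfer function: H(jω) = jωL/(R + jωL).
Step 3 — Numerator jωL = j·403.2; denominator R + jωL = 50 + j403.2.
Step 4 — H = 0.9849 + j0.1221.
Step 5 — Magnitude: |H| = 0.9924 (-0.1 dB); phase: φ = 7.1°.

|H| = 0.9924 (-0.1 dB), φ = 7.1°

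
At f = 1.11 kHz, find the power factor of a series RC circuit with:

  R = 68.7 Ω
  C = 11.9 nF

Step 1 — Angular frequency: ω = 2π·f = 2π·1110 = 6974 rad/s.
Step 2 — Component impedances:
  R: Z = R = 68.7 Ω
  C: Z = 1/(jωC) = -j/(ω·C) = 0 - j1.205e+04 Ω
Step 3 — Series combination: Z_total = R + C = 68.7 - j1.205e+04 Ω = 1.205e+04∠-89.7° Ω.
Step 4 — Power factor: PF = cos(φ) = Re(Z)/|Z| = 68.7/12049 = 0.005702.
Step 5 — Type: Im(Z) = -1.205e+04 ⇒ leading (phase φ = -89.7°).

PF = 0.005702 (leading, φ = -89.7°)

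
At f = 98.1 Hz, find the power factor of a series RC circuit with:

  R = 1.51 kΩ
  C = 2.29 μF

Step 1 — Angular frequency: ω = 2π·f = 2π·98.1 = 616.4 rad/s.
Step 2 — Component impedances:
  R: Z = R = 1510 Ω
  C: Z = 1/(jωC) = -j/(ω·C) = 0 - j708.5 Ω
Step 3 — Series combination: Z_total = R + C = 1510 - j708.5 Ω = 1668∠-25.1° Ω.
Step 4 — Power factor: PF = cos(φ) = Re(Z)/|Z| = 1510/1668 = 0.9053.
Step 5 — Type: Im(Z) = -708.5 ⇒ leading (phase φ = -25.1°).

PF = 0.9053 (leading, φ = -25.1°)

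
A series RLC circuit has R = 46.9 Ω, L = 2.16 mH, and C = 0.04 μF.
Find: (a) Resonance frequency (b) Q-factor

Step 1 — Resonance condition Im(Z)=0 gives ω₀ = 1/√(LC).
Step 2 — ω₀ = 1/√(0.00216·4e-08) = 1.076e+05 rad/s.
Step 3 — f₀ = ω₀/(2π) = 1.712e+04 Hz.
Step 4 — Series Q: Q = ω₀L/R = 1.076e+05·0.00216/46.9 = 4.955.

(a) f₀ = 1.712e+04 Hz  (b) Q = 4.955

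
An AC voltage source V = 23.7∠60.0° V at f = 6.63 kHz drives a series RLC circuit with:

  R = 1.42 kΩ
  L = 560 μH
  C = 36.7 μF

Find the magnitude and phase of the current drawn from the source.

Step 1 — Angular frequency: ω = 2π·f = 2π·6630 = 4.166e+04 rad/s.
Step 2 — Component impedances:
  R: Z = R = 1420 Ω
  L: Z = jωL = j·4.166e+04·0.00056 = 0 + j23.33 Ω
  C: Z = 1/(jωC) = -j/(ω·C) = 0 - j0.6541 Ω
Step 3 — Series combination: Z_total = R + L + C = 1420 + j22.67 Ω = 1420∠0.9° Ω.
Step 4 — Source phasor: V = 23.7∠60.0° V = 11.85 + j20.52 V.
Step 5 — Ohm's law: I = V / Z_total = (11.85 + j20.52) / (1420 + j22.67) = 0.008574 + j0.01432 A.
Step 6 — Convert to polar: |I| = 0.01669 A, ∠I = 59.1°.

I = 0.01669∠59.1° A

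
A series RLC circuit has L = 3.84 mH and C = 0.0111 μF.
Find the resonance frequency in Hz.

Step 1 — Resonance condition Im(Z)=0 gives ω₀ = 1/√(LC).
Step 2 — ω₀ = 1/√(0.00384·1.11e-08) = 1.532e+05 rad/s.
Step 3 — f₀ = ω₀/(2π) = 2.438e+04 Hz.

f₀ = 2.438e+04 Hz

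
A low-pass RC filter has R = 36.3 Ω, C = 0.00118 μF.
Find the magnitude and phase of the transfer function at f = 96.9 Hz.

Step 1 — Angular frequency: ω = 2π·96.9 = 608.8 rad/s.
Step 2 — Transfer function: H(jω) = 1/(1 + jωRC).
Step 3 — Denominator: 1 + jωRC = 1 + j·608.8·36.3·1.18e-09 = 1 + j2.608e-05.
Step 4 — H = 1 - j2.608e-05.
Step 5 — Magnitude: |H| = 1 (-0.0 dB); phase: φ = -0.0°.

|H| = 1 (-0.0 dB), φ = -0.0°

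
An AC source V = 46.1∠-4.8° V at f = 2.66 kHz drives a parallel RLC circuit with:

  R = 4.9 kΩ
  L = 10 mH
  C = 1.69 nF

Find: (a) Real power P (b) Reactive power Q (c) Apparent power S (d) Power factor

Step 1 — Angular frequency: ω = 2π·f = 2π·2660 = 1.671e+04 rad/s.
Step 2 — Component impedances:
  R: Z = R = 4900 Ω
  L: Z = jωL = j·1.671e+04·0.01 = 0 + j167.1 Ω
  C: Z = 1/(jωC) = -j/(ω·C) = 0 - j3.54e+04 Ω
Step 3 — Parallel combination: 1/Z_total = 1/R + 1/L + 1/C; Z_total = 5.748 + j167.7 Ω = 167.8∠88.0° Ω.
Step 4 — Source phasor: V = 46.1∠-4.8° V = 45.94 - j3.858 V.
Step 5 — Current: I = V / Z = -0.0136 - j0.2744 A = 0.2747∠-92.8° A.
Step 6 — Complex power: S = V·I* = 0.4337 + j12.66 VA.
Step 7 — Real power: P = Re(S) = 0.4337 W.
Step 8 — Reactive power: Q = Im(S) = 12.66 VAR.
Step 9 — Apparent power: |S| = 12.66 VA.
Step 10 — Power factor: PF = P/|S| = 0.03425 (lagging).

(a) P = 0.4337 W  (b) Q = 12.66 VAR  (c) S = 12.66 VA  (d) PF = 0.03425 (lagging)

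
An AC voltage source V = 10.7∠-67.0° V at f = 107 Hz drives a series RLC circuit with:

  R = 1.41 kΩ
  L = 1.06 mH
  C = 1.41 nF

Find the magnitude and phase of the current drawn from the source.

Step 1 — Angular frequency: ω = 2π·f = 2π·107 = 672.3 rad/s.
Step 2 — Component impedances:
  R: Z = R = 1410 Ω
  L: Z = jωL = j·672.3·0.00106 = 0 + j0.7126 Ω
  C: Z = 1/(jωC) = -j/(ω·C) = 0 - j1.055e+06 Ω
Step 3 — Series combination: Z_total = R + L + C = 1410 - j1.055e+06 Ω = 1.055e+06∠-89.9° Ω.
Step 4 — Source phasor: V = 10.7∠-67.0° V = 4.181 - j9.849 V.
Step 5 — Ohm's law: I = V / Z_total = (4.181 - j9.849) / (1410 - j1.055e+06) = 9.342e-06 + j3.951e-06 A.
Step 6 — Convert to polar: |I| = 1.014e-05 A, ∠I = 22.9°.

I = 1.014e-05∠22.9° A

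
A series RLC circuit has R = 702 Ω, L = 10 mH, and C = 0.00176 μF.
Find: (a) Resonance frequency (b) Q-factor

Step 1 — Resonance condition Im(Z)=0 gives ω₀ = 1/√(LC).
Step 2 — ω₀ = 1/√(0.01·1.76e-09) = 2.384e+05 rad/s.
Step 3 — f₀ = ω₀/(2π) = 3.794e+04 Hz.
Step 4 — Series Q: Q = ω₀L/R = 2.384e+05·0.01/702 = 3.396.

(a) f₀ = 3.794e+04 Hz  (b) Q = 3.396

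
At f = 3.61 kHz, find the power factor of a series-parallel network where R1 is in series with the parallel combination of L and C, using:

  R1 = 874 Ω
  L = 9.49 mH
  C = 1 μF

Step 1 — Angular frequency: ω = 2π·f = 2π·3610 = 2.268e+04 rad/s.
Step 2 — Component impedances:
  R1: Z = R = 874 Ω
  L: Z = jωL = j·2.268e+04·0.00949 = 0 + j215.3 Ω
  C: Z = 1/(jωC) = -j/(ω·C) = 0 - j44.09 Ω
Step 3 — Parallel branch: L || C = 1/(1/L + 1/C) = 0 - j55.44 Ω.
Step 4 — Series with R1: Z_total = R1 + (L || C) = 874 - j55.44 Ω = 875.8∠-3.6° Ω.
Step 5 — Power factor: PF = cos(φ) = Re(Z)/|Z| = 874/875.76 = 0.998.
Step 6 — Type: Im(Z) = -55.44 ⇒ leading (phase φ = -3.6°).

PF = 0.998 (leading, φ = -3.6°)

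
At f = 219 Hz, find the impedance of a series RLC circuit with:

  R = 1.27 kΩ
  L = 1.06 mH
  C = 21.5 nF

Step 1 — Angular frequency: ω = 2π·f = 2π·219 = 1376 rad/s.
Step 2 — Component impedances:
  R: Z = R = 1270 Ω
  L: Z = jωL = j·1376·0.00106 = 0 + j1.459 Ω
  C: Z = 1/(jωC) = -j/(ω·C) = 0 - j3.38e+04 Ω
Step 3 — Series combination: Z_total = R + L + C = 1270 - j3.38e+04 Ω = 3.382e+04∠-87.8° Ω.

Z = 1270 - j3.38e+04 Ω = 3.382e+04∠-87.8° Ω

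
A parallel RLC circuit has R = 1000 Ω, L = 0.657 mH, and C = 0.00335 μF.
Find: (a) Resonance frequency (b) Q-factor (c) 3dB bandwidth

Step 1 — Resonance: ω₀ = 1/√(LC) = 1/√(0.000657·3.35e-09) = 6.741e+05 rad/s.
Step 2 — f₀ = ω₀/(2π) = 1.073e+05 Hz.
Step 3 — Parallel Q: Q = R/(ω₀L) = 1000/(6.741e+05·0.000657) = 2.258.
Step 4 — Bandwidth: Δω = ω₀/Q = 2.985e+05 rad/s; BW = Δω/(2π) = 4.751e+04 Hz.

(a) f₀ = 1.073e+05 Hz  (b) Q = 2.258  (c) BW = 4.751e+04 Hz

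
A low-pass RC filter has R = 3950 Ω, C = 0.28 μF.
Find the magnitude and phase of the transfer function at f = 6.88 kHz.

Step 1 — Angular frequency: ω = 2π·6880 = 4.323e+04 rad/s.
Step 2 — Transfer function: H(jω) = 1/(1 + jωRC).
Step 3 — Denominator: 1 + jωRC = 1 + j·4.323e+04·3950·2.8e-07 = 1 + j47.81.
Step 4 — H = 0.0004373 - j0.02091.
Step 5 — Magnitude: |H| = 0.02091 (-33.6 dB); phase: φ = -88.8°.

|H| = 0.02091 (-33.6 dB), φ = -88.8°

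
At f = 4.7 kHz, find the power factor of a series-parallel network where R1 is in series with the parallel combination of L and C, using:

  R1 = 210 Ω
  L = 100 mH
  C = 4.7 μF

Step 1 — Angular frequency: ω = 2π·f = 2π·4700 = 2.953e+04 rad/s.
Step 2 — Component impedances:
  R1: Z = R = 210 Ω
  L: Z = jωL = j·2.953e+04·0.1 = 0 + j2953 Ω
  C: Z = 1/(jωC) = -j/(ω·C) = 0 - j7.205 Ω
Step 3 — Parallel branch: L || C = 1/(1/L + 1/C) = 0 - j7.222 Ω.
Step 4 — Series with R1: Z_total = R1 + (L || C) = 210 - j7.222 Ω = 210.1∠-2.0° Ω.
Step 5 — Power factor: PF = cos(φ) = Re(Z)/|Z| = 210/210.12 = 0.9994.
Step 6 — Type: Im(Z) = -7.222 ⇒ leading (phase φ = -2.0°).

PF = 0.9994 (leading, φ = -2.0°)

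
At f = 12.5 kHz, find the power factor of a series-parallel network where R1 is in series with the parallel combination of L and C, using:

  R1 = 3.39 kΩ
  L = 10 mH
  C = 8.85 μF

Step 1 — Angular frequency: ω = 2π·f = 2π·1.25e+04 = 7.854e+04 rad/s.
Step 2 — Component impedances:
  R1: Z = R = 3390 Ω
  L: Z = jωL = j·7.854e+04·0.01 = 0 + j785.4 Ω
  C: Z = 1/(jωC) = -j/(ω·C) = 0 - j1.439 Ω
Step 3 — Parallel branch: L || C = 1/(1/L + 1/C) = 0 - j1.441 Ω.
Step 4 — Series with R1: Z_total = R1 + (L || C) = 3390 - j1.441 Ω = 3390∠-0.0° Ω.
Step 5 — Power factor: PF = cos(φ) = Re(Z)/|Z| = 3390/3390 = 1.
Step 6 — Type: Im(Z) = -1.441 ⇒ leading (phase φ = -0.0°).

PF = 1 (leading, φ = -0.0°)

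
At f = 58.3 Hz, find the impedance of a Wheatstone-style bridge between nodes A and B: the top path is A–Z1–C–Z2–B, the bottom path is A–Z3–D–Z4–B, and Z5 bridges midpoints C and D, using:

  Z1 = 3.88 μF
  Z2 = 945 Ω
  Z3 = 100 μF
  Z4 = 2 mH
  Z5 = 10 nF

Step 1 — Angular frequency: ω = 2π·f = 2π·58.3 = 366.3 rad/s.
Step 2 — Component impedances:
  Z1: Z = 1/(jωC) = -j/(ω·C) = 0 - j703.6 Ω
  Z2: Z = R = 945 Ω
  Z3: Z = 1/(jωC) = -j/(ω·C) = 0 - j27.3 Ω
  Z4: Z = jωL = j·366.3·0.002 = 0 + j0.7326 Ω
  Z5: Z = 1/(jωC) = -j/(ω·C) = 0 - j2.73e+05 Ω
Step 3 — Bridge requires nodal analysis (the Z5 bridge couples midpoints C and D, so the two paths cannot be reduced to a simple series/parallel combination). Setting node B to ground and injecting 1 A at node A, the 3-node admittance system at A, C, D solves to V_A = Z_AB = 0.466 - j26.2 Ω = 26.21∠-89.0° Ω.

Z = 0.466 - j26.2 Ω = 26.21∠-89.0° Ω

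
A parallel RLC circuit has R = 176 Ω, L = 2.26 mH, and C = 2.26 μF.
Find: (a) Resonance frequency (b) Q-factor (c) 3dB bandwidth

Step 1 — Resonance: ω₀ = 1/√(LC) = 1/√(0.00226·2.26e-06) = 1.399e+04 rad/s.
Step 2 — f₀ = ω₀/(2π) = 2227 Hz.
Step 3 — Parallel Q: Q = R/(ω₀L) = 176/(1.399e+04·0.00226) = 5.566.
Step 4 — Bandwidth: Δω = ω₀/Q = 2514 rad/s; BW = Δω/(2π) = 400.1 Hz.

(a) f₀ = 2227 Hz  (b) Q = 5.566  (c) BW = 400.1 Hz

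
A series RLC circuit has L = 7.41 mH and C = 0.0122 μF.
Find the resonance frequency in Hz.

Step 1 — Resonance condition Im(Z)=0 gives ω₀ = 1/√(LC).
Step 2 — ω₀ = 1/√(0.00741·1.22e-08) = 1.052e+05 rad/s.
Step 3 — f₀ = ω₀/(2π) = 1.674e+04 Hz.

f₀ = 1.674e+04 Hz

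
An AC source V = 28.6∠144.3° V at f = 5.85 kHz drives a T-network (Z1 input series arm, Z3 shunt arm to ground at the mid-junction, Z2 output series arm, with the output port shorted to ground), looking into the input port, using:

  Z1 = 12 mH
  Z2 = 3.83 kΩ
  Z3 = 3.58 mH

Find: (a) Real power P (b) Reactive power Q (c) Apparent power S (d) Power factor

Step 1 — Angular frequency: ω = 2π·f = 2π·5850 = 3.676e+04 rad/s.
Step 2 — Component impedances:
  Z1: Z = jωL = j·3.676e+04·0.012 = 0 + j441.1 Ω
  Z2: Z = R = 3830 Ω
  Z3: Z = jωL = j·3.676e+04·0.00358 = 0 + j131.6 Ω
Step 3 — With the output port shorted to ground, the output series arm Z2 runs from the junction to ground; the shunt arm Z3 also runs from the junction to ground. They appear in parallel: Z3 || Z2 = 4.516 + j131.4 Ω.
Step 4 — Series with input arm Z1: Z_in = Z1 + (Z3 || Z2) = 4.516 + j572.5 Ω = 572.5∠89.5° Ω.
Step 5 — Source phasor: V = 28.6∠144.3° V = -23.23 + j16.69 V.
Step 6 — Current: I = V / Z = 0.02883 + j0.0408 A = 0.04995∠54.8° A.
Step 7 — Complex power: S = V·I* = 0.01127 + j1.429 VA.
Step 8 — Real power: P = Re(S) = 0.01127 W.
Step 9 — Reactive power: Q = Im(S) = 1.429 VAR.
Step 10 — Apparent power: |S| = 1.429 VA.
Step 11 — Power factor: PF = P/|S| = 0.007887 (lagging).

(a) P = 0.01127 W  (b) Q = 1.429 VAR  (c) S = 1.429 VA  (d) PF = 0.007887 (lagging)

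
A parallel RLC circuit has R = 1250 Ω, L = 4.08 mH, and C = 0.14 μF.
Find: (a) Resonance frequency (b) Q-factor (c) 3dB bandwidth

Step 1 — Resonance: ω₀ = 1/√(LC) = 1/√(0.00408·1.4e-07) = 4.184e+04 rad/s.
Step 2 — f₀ = ω₀/(2π) = 6659 Hz.
Step 3 — Parallel Q: Q = R/(ω₀L) = 1250/(4.184e+04·0.00408) = 7.322.
Step 4 — Bandwidth: Δω = ω₀/Q = 5714 rad/s; BW = Δω/(2π) = 909.5 Hz.

(a) f₀ = 6659 Hz  (b) Q = 7.322  (c) BW = 909.5 Hz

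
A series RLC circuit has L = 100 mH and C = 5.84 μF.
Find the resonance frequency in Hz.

Step 1 — Resonance condition Im(Z)=0 gives ω₀ = 1/√(LC).
Step 2 — ω₀ = 1/√(0.1·5.84e-06) = 1309 rad/s.
Step 3 — f₀ = ω₀/(2π) = 208.3 Hz.

f₀ = 208.3 Hz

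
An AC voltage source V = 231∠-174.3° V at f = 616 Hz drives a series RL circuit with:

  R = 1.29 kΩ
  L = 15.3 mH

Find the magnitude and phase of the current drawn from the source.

Step 1 — Angular frequency: ω = 2π·f = 2π·616 = 3870 rad/s.
Step 2 — Component impedances:
  R: Z = R = 1290 Ω
  L: Z = jωL = j·3870·0.0153 = 0 + j59.22 Ω
Step 3 — Series combination: Z_total = R + L = 1290 + j59.22 Ω = 1291∠2.6° Ω.
Step 4 — Source phasor: V = 231∠-174.3° V = -229.9 - j22.94 V.
Step 5 — Ohm's law: I = V / Z_total = (-229.9 - j22.94) / (1290 + j59.22) = -0.1786 - j0.009585 A.
Step 6 — Convert to polar: |I| = 0.1789 A, ∠I = -176.9°.

I = 0.1789∠-176.9° A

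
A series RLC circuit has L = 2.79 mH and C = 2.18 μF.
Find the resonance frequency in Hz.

Step 1 — Resonance condition Im(Z)=0 gives ω₀ = 1/√(LC).
Step 2 — ω₀ = 1/√(0.00279·2.18e-06) = 1.282e+04 rad/s.
Step 3 — f₀ = ω₀/(2π) = 2041 Hz.

f₀ = 2041 Hz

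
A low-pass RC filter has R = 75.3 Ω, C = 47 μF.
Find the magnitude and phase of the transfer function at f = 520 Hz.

Step 1 — Angular frequency: ω = 2π·520 = 3267 rad/s.
Step 2 — Transfer function: H(jω) = 1/(1 + jωRC).
Step 3 — Denominator: 1 + jωRC = 1 + j·3267·75.3·4.7e-05 = 1 + j11.56.
Step 4 — H = 0.007424 - j0.08584.
Step 5 — Magnitude: |H| = 0.08616 (-21.3 dB); phase: φ = -85.1°.

|H| = 0.08616 (-21.3 dB), φ = -85.1°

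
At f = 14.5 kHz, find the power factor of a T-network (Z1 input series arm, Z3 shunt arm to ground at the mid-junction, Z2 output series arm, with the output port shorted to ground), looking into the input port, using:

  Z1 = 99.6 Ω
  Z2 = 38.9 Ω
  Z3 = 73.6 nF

Step 1 — Angular frequency: ω = 2π·f = 2π·1.45e+04 = 9.111e+04 rad/s.
Step 2 — Component impedances:
  Z1: Z = R = 99.6 Ω
  Z2: Z = R = 38.9 Ω
  Z3: Z = 1/(jωC) = -j/(ω·C) = 0 - j149.1 Ω
Step 3 — With the output port shorted to ground, the output series arm Z2 runs from the junction to ground; the shunt arm Z3 also runs from the junction to ground. They appear in parallel: Z3 || Z2 = 36.42 - j9.5 Ω.
Step 4 — Series with input arm Z1: Z_in = Z1 + (Z3 || Z2) = 136 - j9.5 Ω = 136.4∠-4.0° Ω.
Step 5 — Power factor: PF = cos(φ) = Re(Z)/|Z| = 136.02/136.35 = 0.9976.
Step 6 — Type: Im(Z) = -9.5 ⇒ leading (phase φ = -4.0°).

PF = 0.9976 (leading, φ = -4.0°)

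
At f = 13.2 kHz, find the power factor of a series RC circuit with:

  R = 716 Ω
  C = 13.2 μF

Step 1 — Angular frequency: ω = 2π·f = 2π·1.32e+04 = 8.294e+04 rad/s.
Step 2 — Component impedances:
  R: Z = R = 716 Ω
  C: Z = 1/(jωC) = -j/(ω·C) = 0 - j0.9134 Ω
Step 3 — Series combination: Z_total = R + C = 716 - j0.9134 Ω = 716∠-0.1° Ω.
Step 4 — Power factor: PF = cos(φ) = Re(Z)/|Z| = 716/716 = 1.
Step 5 — Type: Im(Z) = -0.9134 ⇒ leading (phase φ = -0.1°).

PF = 1 (leading, φ = -0.1°)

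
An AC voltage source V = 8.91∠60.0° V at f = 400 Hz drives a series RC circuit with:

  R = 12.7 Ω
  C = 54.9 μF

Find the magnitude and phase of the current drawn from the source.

Step 1 — Angular frequency: ω = 2π·f = 2π·400 = 2513 rad/s.
Step 2 — Component impedances:
  R: Z = R = 12.7 Ω
  C: Z = 1/(jωC) = -j/(ω·C) = 0 - j7.247 Ω
Step 3 — Series combination: Z_total = R + C = 12.7 - j7.247 Ω = 14.62∠-29.7° Ω.
Step 4 — Source phasor: V = 8.91∠60.0° V = 4.455 + j7.716 V.
Step 5 — Ohm's law: I = V / Z_total = (4.455 + j7.716) / (12.7 - j7.247) = 0.003062 + j0.6093 A.
Step 6 — Convert to polar: |I| = 0.6093 A, ∠I = 89.7°.

I = 0.6093∠89.7° A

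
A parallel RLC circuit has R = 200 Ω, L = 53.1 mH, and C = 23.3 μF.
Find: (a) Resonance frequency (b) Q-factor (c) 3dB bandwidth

Step 1 — Resonance: ω₀ = 1/√(LC) = 1/√(0.0531·2.33e-05) = 899 rad/s.
Step 2 — f₀ = ω₀/(2π) = 143.1 Hz.
Step 3 — Parallel Q: Q = R/(ω₀L) = 200/(899·0.0531) = 4.189.
Step 4 — Bandwidth: Δω = ω₀/Q = 214.6 rad/s; BW = Δω/(2π) = 34.15 Hz.

(a) f₀ = 143.1 Hz  (b) Q = 4.189  (c) BW = 34.15 Hz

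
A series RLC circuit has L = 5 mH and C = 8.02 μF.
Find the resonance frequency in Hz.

Step 1 — Resonance condition Im(Z)=0 gives ω₀ = 1/√(LC).
Step 2 — ω₀ = 1/√(0.005·8.02e-06) = 4994 rad/s.
Step 3 — f₀ = ω₀/(2π) = 794.8 Hz.

f₀ = 794.8 Hz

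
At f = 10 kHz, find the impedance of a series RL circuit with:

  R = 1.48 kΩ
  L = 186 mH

Step 1 — Angular frequency: ω = 2π·f = 2π·1e+04 = 6.283e+04 rad/s.
Step 2 — Component impedances:
  R: Z = R = 1480 Ω
  L: Z = jωL = j·6.283e+04·0.186 = 0 + j1.169e+04 Ω
Step 3 — Series combination: Z_total = R + L = 1480 + j1.169e+04 Ω = 1.178e+04∠82.8° Ω.

Z = 1480 + j1.169e+04 Ω = 1.178e+04∠82.8° Ω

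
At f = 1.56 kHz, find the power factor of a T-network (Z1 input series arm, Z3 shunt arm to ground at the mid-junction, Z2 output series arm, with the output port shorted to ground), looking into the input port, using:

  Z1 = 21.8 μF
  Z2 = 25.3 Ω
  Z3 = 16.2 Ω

Step 1 — Angular frequency: ω = 2π·f = 2π·1560 = 9802 rad/s.
Step 2 — Component impedances:
  Z1: Z = 1/(jωC) = -j/(ω·C) = 0 - j4.68 Ω
  Z2: Z = R = 25.3 Ω
  Z3: Z = R = 16.2 Ω
Step 3 — With the output port shorted to ground, the output series arm Z2 runs from the junction to ground; the shunt arm Z3 also runs from the junction to ground. They appear in parallel: Z3 || Z2 = 9.876 Ω.
Step 4 — Series with input arm Z1: Z_in = Z1 + (Z3 || Z2) = 9.876 - j4.68 Ω = 10.93∠-25.4° Ω.
Step 5 — Power factor: PF = cos(φ) = Re(Z)/|Z| = 9.8761/10.929 = 0.9037.
Step 6 — Type: Im(Z) = -4.68 ⇒ leading (phase φ = -25.4°).

PF = 0.9037 (leading, φ = -25.4°)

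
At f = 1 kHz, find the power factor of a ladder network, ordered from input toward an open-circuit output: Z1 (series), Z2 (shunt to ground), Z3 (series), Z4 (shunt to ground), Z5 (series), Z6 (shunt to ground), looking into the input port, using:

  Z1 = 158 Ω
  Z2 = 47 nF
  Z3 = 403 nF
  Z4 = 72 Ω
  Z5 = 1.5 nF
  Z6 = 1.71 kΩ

Step 1 — Angular frequency: ω = 2π·f = 2π·1000 = 6283 rad/s.
Step 2 — Component impedances:
  Z1: Z = R = 158 Ω
  Z2: Z = 1/(jωC) = -j/(ω·C) = 0 - j3386 Ω
  Z3: Z = 1/(jωC) = -j/(ω·C) = 0 - j394.9 Ω
  Z4: Z = R = 72 Ω
  Z5: Z = 1/(jωC) = -j/(ω·C) = 0 - j1.061e+05 Ω
  Z6: Z = R = 1710 Ω
Step 3 — Ladder network (open output): work backward from the far end, alternating series and parallel combinations. Z_in = 215.7 - j354.8 Ω = 415.2∠-58.7° Ω.
Step 4 — Power factor: PF = cos(φ) = Re(Z)/|Z| = 215.7/415.2 = 0.5195.
Step 5 — Type: Im(Z) = -354.8 ⇒ leading (phase φ = -58.7°).

PF = 0.5195 (leading, φ = -58.7°)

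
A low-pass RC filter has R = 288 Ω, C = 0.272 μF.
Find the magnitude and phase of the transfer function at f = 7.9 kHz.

Step 1 — Angular frequency: ω = 2π·7900 = 4.964e+04 rad/s.
Step 2 — Transfer function: H(jω) = 1/(1 + jωRC).
Step 3 — Denominator: 1 + jωRC = 1 + j·4.964e+04·288·2.72e-07 = 1 + j3.888.
Step 4 — H = 0.06204 - j0.2412.
Step 5 — Magnitude: |H| = 0.2491 (-12.1 dB); phase: φ = -75.6°.

|H| = 0.2491 (-12.1 dB), φ = -75.6°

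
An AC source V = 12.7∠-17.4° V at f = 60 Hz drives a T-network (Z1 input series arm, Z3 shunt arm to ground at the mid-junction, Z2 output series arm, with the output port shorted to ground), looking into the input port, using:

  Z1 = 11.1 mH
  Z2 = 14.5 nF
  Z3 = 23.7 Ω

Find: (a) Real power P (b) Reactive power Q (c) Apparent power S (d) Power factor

Step 1 — Angular frequency: ω = 2π·f = 2π·60 = 377 rad/s.
Step 2 — Component impedances:
  Z1: Z = jωL = j·377·0.0111 = 0 + j4.185 Ω
  Z2: Z = 1/(jωC) = -j/(ω·C) = 0 - j1.829e+05 Ω
  Z3: Z = R = 23.7 Ω
Step 3 — With the output port shorted to ground, the output series arm Z2 runs from the junction to ground; the shunt arm Z3 also runs from the junction to ground. They appear in parallel: Z3 || Z2 = 23.7 - j0.00307 Ω.
Step 4 — Series with input arm Z1: Z_in = Z1 + (Z3 || Z2) = 23.7 + j4.182 Ω = 24.07∠10.0° Ω.
Step 5 — Source phasor: V = 12.7∠-17.4° V = 12.12 - j3.798 V.
Step 6 — Current: I = V / Z = 0.4685 - j0.2429 A = 0.5277∠-27.4° A.
Step 7 — Complex power: S = V·I* = 6.6 + j1.164 VA.
Step 8 — Real power: P = Re(S) = 6.6 W.
Step 9 — Reactive power: Q = Im(S) = 1.164 VAR.
Step 10 — Apparent power: |S| = 6.702 VA.
Step 11 — Power factor: PF = P/|S| = 0.9848 (lagging).

(a) P = 6.6 W  (b) Q = 1.164 VAR  (c) S = 6.702 VA  (d) PF = 0.9848 (lagging)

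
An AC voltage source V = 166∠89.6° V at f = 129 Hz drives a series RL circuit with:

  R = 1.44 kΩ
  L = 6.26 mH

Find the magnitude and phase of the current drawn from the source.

Step 1 — Angular frequency: ω = 2π·f = 2π·129 = 810.5 rad/s.
Step 2 — Component impedances:
  R: Z = R = 1440 Ω
  L: Z = jωL = j·810.5·0.00626 = 0 + j5.074 Ω
Step 3 — Series combination: Z_total = R + L = 1440 + j5.074 Ω = 1440∠0.2° Ω.
Step 4 — Source phasor: V = 166∠89.6° V = 1.159 + j166 V.
Step 5 — Ohm's law: I = V / Z_total = (1.159 + j166) / (1440 + j5.074) = 0.001211 + j0.1153 A.
Step 6 — Convert to polar: |I| = 0.1153 A, ∠I = 89.4°.

I = 0.1153∠89.4° A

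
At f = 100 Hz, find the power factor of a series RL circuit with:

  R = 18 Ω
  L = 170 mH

Step 1 — Angular frequency: ω = 2π·f = 2π·100 = 628.3 rad/s.
Step 2 — Component impedances:
  R: Z = R = 18 Ω
  L: Z = jωL = j·628.3·0.17 = 0 + j106.8 Ω
Step 3 — Series combination: Z_total = R + L = 18 + j106.8 Ω = 108.3∠80.4° Ω.
Step 4 — Power factor: PF = cos(φ) = Re(Z)/|Z| = 18/108.3 = 0.1662.
Step 5 — Type: Im(Z) = 106.8 ⇒ lagging (phase φ = 80.4°).

PF = 0.1662 (lagging, φ = 80.4°)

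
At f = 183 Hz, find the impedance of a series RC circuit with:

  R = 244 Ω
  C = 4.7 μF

Step 1 — Angular frequency: ω = 2π·f = 2π·183 = 1150 rad/s.
Step 2 — Component impedances:
  R: Z = R = 244 Ω
  C: Z = 1/(jωC) = -j/(ω·C) = 0 - j185 Ω
Step 3 — Series combination: Z_total = R + C = 244 - j185 Ω = 306.2∠-37.2° Ω.

Z = 244 - j185 Ω = 306.2∠-37.2° Ω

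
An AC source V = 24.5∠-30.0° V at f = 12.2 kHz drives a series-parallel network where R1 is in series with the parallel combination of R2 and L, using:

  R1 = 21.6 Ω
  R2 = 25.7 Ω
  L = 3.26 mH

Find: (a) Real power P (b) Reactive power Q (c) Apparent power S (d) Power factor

Step 1 — Angular frequency: ω = 2π·f = 2π·1.22e+04 = 7.665e+04 rad/s.
Step 2 — Component impedances:
  R1: Z = R = 21.6 Ω
  R2: Z = R = 25.7 Ω
  L: Z = jωL = j·7.665e+04·0.00326 = 0 + j249.9 Ω
Step 3 — Parallel branch: R2 || L = 1/(1/R2 + 1/L) = 25.43 + j2.615 Ω.
Step 4 — Series with R1: Z_total = R1 + (R2 || L) = 47.03 + j2.615 Ω = 47.1∠3.2° Ω.
Step 5 — Source phasor: V = 24.5∠-30.0° V = 21.22 - j12.25 V.
Step 6 — Current: I = V / Z = 0.4353 - j0.2847 A = 0.5201∠-33.2° A.
Step 7 — Complex power: S = V·I* = 12.72 + j0.7076 VA.
Step 8 — Real power: P = Re(S) = 12.72 W.
Step 9 — Reactive power: Q = Im(S) = 0.7076 VAR.
Step 10 — Apparent power: |S| = 12.74 VA.
Step 11 — Power factor: PF = P/|S| = 0.9985 (lagging).

(a) P = 12.72 W  (b) Q = 0.7076 VAR  (c) S = 12.74 VA  (d) PF = 0.9985 (lagging)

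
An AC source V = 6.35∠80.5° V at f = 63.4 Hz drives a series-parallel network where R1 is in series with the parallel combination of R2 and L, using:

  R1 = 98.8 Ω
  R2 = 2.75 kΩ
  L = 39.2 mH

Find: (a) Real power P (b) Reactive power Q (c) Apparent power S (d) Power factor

Step 1 — Angular frequency: ω = 2π·f = 2π·63.4 = 398.4 rad/s.
Step 2 — Component impedances:
  R1: Z = R = 98.8 Ω
  R2: Z = R = 2750 Ω
  L: Z = jωL = j·398.4·0.0392 = 0 + j15.62 Ω
Step 3 — Parallel branch: R2 || L = 1/(1/R2 + 1/L) = 0.08867 + j15.61 Ω.
Step 4 — Series with R1: Z_total = R1 + (R2 || L) = 98.89 + j15.61 Ω = 100.1∠9.0° Ω.
Step 5 — Source phasor: V = 6.35∠80.5° V = 1.048 + j6.263 V.
Step 6 — Current: I = V / Z = 0.0201 + j0.06016 A = 0.06343∠71.5° A.
Step 7 — Complex power: S = V·I* = 0.3978 + j0.06282 VA.
Step 8 — Real power: P = Re(S) = 0.3978 W.
Step 9 — Reactive power: Q = Im(S) = 0.06282 VAR.
Step 10 — Apparent power: |S| = 0.4028 VA.
Step 11 — Power factor: PF = P/|S| = 0.9878 (lagging).

(a) P = 0.3978 W  (b) Q = 0.06282 VAR  (c) S = 0.4028 VA  (d) PF = 0.9878 (lagging)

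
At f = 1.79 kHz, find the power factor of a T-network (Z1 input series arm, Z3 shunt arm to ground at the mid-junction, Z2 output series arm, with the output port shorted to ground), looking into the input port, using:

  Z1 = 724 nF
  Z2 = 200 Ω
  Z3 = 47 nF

Step 1 — Angular frequency: ω = 2π·f = 2π·1790 = 1.125e+04 rad/s.
Step 2 — Component impedances:
  Z1: Z = 1/(jωC) = -j/(ω·C) = 0 - j122.8 Ω
  Z2: Z = R = 200 Ω
  Z3: Z = 1/(jωC) = -j/(ω·C) = 0 - j1892 Ω
Step 3 — With the output port shorted to ground, the output series arm Z2 runs from the junction to ground; the shunt arm Z3 also runs from the junction to ground. They appear in parallel: Z3 || Z2 = 197.8 - j20.91 Ω.
Step 4 — Series with input arm Z1: Z_in = Z1 + (Z3 || Z2) = 197.8 - j143.7 Ω = 244.5∠-36.0° Ω.
Step 5 — Power factor: PF = cos(φ) = Re(Z)/|Z| = 197.8/244.5 = 0.809.
Step 6 — Type: Im(Z) = -143.7 ⇒ leading (phase φ = -36.0°).

PF = 0.809 (leading, φ = -36.0°)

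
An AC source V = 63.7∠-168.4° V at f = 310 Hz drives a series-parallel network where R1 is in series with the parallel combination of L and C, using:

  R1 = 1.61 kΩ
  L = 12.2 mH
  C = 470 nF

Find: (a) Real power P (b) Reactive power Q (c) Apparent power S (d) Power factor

Step 1 — Angular frequency: ω = 2π·f = 2π·310 = 1948 rad/s.
Step 2 — Component impedances:
  R1: Z = R = 1610 Ω
  L: Z = jωL = j·1948·0.0122 = 0 + j23.76 Ω
  C: Z = 1/(jωC) = -j/(ω·C) = 0 - j1092 Ω
Step 3 — Parallel branch: L || C = 1/(1/L + 1/C) = 0 + j24.29 Ω.
Step 4 — Series with R1: Z_total = R1 + (L || C) = 1610 + j24.29 Ω = 1610∠0.9° Ω.
Step 5 — Source phasor: V = 63.7∠-168.4° V = -62.4 - j12.81 V.
Step 6 — Current: I = V / Z = -0.03887 - j0.007369 A = 0.03956∠-169.3° A.
Step 7 — Complex power: S = V·I* = 2.52 + j0.03802 VA.
Step 8 — Real power: P = Re(S) = 2.52 W.
Step 9 — Reactive power: Q = Im(S) = 0.03802 VAR.
Step 10 — Apparent power: |S| = 2.52 VA.
Step 11 — Power factor: PF = P/|S| = 0.9999 (lagging).

(a) P = 2.52 W  (b) Q = 0.03802 VAR  (c) S = 2.52 VA  (d) PF = 0.9999 (lagging)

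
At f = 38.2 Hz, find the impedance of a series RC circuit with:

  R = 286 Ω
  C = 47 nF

Step 1 — Angular frequency: ω = 2π·f = 2π·38.2 = 240 rad/s.
Step 2 — Component impedances:
  R: Z = R = 286 Ω
  C: Z = 1/(jωC) = -j/(ω·C) = 0 - j8.865e+04 Ω
Step 3 — Series combination: Z_total = R + C = 286 - j8.865e+04 Ω = 8.865e+04∠-89.8° Ω.

Z = 286 - j8.865e+04 Ω = 8.865e+04∠-89.8° Ω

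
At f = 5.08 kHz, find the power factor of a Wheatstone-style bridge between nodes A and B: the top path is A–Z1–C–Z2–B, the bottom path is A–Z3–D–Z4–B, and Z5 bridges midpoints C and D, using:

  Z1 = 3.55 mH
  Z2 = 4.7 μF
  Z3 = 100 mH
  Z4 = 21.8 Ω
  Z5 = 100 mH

Step 1 — Angular frequency: ω = 2π·f = 2π·5080 = 3.192e+04 rad/s.
Step 2 — Component impedances:
  Z1: Z = jωL = j·3.192e+04·0.00355 = 0 + j113.3 Ω
  Z2: Z = 1/(jωC) = -j/(ω·C) = 0 - j6.666 Ω
  Z3: Z = jωL = j·3.192e+04·0.1 = 0 + j3192 Ω
  Z4: Z = R = 21.8 Ω
  Z5: Z = jωL = j·3.192e+04·0.1 = 0 + j3192 Ω
Step 3 — Bridge requires nodal analysis (the Z5 bridge couples midpoints C and D, so the two paths cannot be reduced to a simple series/parallel combination). Setting node B to ground and injecting 1 A at node A, the 3-node admittance system at A, C, D solves to V_A = Z_AB = 0.02001 + j103.2 Ω = 103.2∠90.0° Ω.
Step 4 — Power factor: PF = cos(φ) = Re(Z)/|Z| = 0.020014/103.18 = 0.000194.
Step 5 — Type: Im(Z) = 103.2 ⇒ lagging (phase φ = 90.0°).

PF = 0.000194 (lagging, φ = 90.0°)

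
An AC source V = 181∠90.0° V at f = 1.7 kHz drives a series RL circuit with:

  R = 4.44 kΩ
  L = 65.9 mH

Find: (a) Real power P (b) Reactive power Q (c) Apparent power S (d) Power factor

Step 1 — Angular frequency: ω = 2π·f = 2π·1700 = 1.068e+04 rad/s.
Step 2 — Component impedances:
  R: Z = R = 4440 Ω
  L: Z = jωL = j·1.068e+04·0.0659 = 0 + j703.9 Ω
Step 3 — Series combination: Z_total = R + L = 4440 + j703.9 Ω = 4495∠9.0° Ω.
Step 4 — Source phasor: V = 181∠90.0° V = 0 + j181 V.
Step 5 — Current: I = V / Z = 0.006304 + j0.03977 A = 0.04026∠81.0° A.
Step 6 — Complex power: S = V·I* = 7.198 + j1.141 VA.
Step 7 — Real power: P = Re(S) = 7.198 W.
Step 8 — Reactive power: Q = Im(S) = 1.141 VAR.
Step 9 — Apparent power: |S| = 7.288 VA.
Step 10 — Power factor: PF = P/|S| = 0.9877 (lagging).

(a) P = 7.198 W  (b) Q = 1.141 VAR  (c) S = 7.288 VA  (d) PF = 0.9877 (lagging)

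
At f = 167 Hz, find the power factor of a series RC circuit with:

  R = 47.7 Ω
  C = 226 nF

Step 1 — Angular frequency: ω = 2π·f = 2π·167 = 1049 rad/s.
Step 2 — Component impedances:
  R: Z = R = 47.7 Ω
  C: Z = 1/(jωC) = -j/(ω·C) = 0 - j4217 Ω
Step 3 — Series combination: Z_total = R + C = 47.7 - j4217 Ω = 4217∠-89.4° Ω.
Step 4 — Power factor: PF = cos(φ) = Re(Z)/|Z| = 47.7/4217 = 0.01131.
Step 5 — Type: Im(Z) = -4217 ⇒ leading (phase φ = -89.4°).

PF = 0.01131 (leading, φ = -89.4°)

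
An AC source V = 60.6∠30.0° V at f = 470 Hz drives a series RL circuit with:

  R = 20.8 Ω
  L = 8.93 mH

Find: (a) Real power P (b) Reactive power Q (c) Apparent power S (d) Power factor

Step 1 — Angular frequency: ω = 2π·f = 2π·470 = 2953 rad/s.
Step 2 — Component impedances:
  R: Z = R = 20.8 Ω
  L: Z = jωL = j·2953·0.00893 = 0 + j26.37 Ω
Step 3 — Series combination: Z_total = R + L = 20.8 + j26.37 Ω = 33.59∠51.7° Ω.
Step 4 — Source phasor: V = 60.6∠30.0° V = 52.48 + j30.3 V.
Step 5 — Current: I = V / Z = 1.676 - j0.6682 A = 1.804∠-21.7° A.
Step 6 — Complex power: S = V·I* = 67.71 + j85.85 VA.
Step 7 — Real power: P = Re(S) = 67.71 W.
Step 8 — Reactive power: Q = Im(S) = 85.85 VAR.
Step 9 — Apparent power: |S| = 109.3 VA.
Step 10 — Power factor: PF = P/|S| = 0.6193 (lagging).

(a) P = 67.71 W  (b) Q = 85.85 VAR  (c) S = 109.3 VA  (d) PF = 0.6193 (lagging)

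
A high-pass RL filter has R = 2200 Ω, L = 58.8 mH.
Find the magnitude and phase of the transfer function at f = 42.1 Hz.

Step 1 — Angular frequency: ω = 2π·42.1 = 264.5 rad/s.
Step 2 — Transfer function: H(jω) = jωL/(R + jωL).
Step 3 — Numerator jωL = j·15.55; denominator R + jωL = 2200 + j15.55.
Step 4 — H = 4.998e-05 + j0.00707.
Step 5 — Magnitude: |H| = 0.00707 (-43.0 dB); phase: φ = 89.6°.

|H| = 0.00707 (-43.0 dB), φ = 89.6°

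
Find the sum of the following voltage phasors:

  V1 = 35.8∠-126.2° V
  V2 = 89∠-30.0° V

Step 1 — Convert each phasor to rectangular form:
  V1 = 35.8·(cos(-126.2°) + j·sin(-126.2°)) = -21.14 - j28.89 V
  V2 = 89·(cos(-30.0°) + j·sin(-30.0°)) = 77.08 - j44.5 V
Step 2 — Sum components: V_total = 55.93 - j73.39 V.
Step 3 — Convert to polar: |V_total| = 92.27 V, ∠V_total = -52.7°.

V_total = 92.27∠-52.7° V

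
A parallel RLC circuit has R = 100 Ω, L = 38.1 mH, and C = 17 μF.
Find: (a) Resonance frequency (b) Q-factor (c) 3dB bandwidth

Step 1 — Resonance: ω₀ = 1/√(LC) = 1/√(0.0381·1.7e-05) = 1243 rad/s.
Step 2 — f₀ = ω₀/(2π) = 197.8 Hz.
Step 3 — Parallel Q: Q = R/(ω₀L) = 100/(1243·0.0381) = 2.112.
Step 4 — Bandwidth: Δω = ω₀/Q = 588.2 rad/s; BW = Δω/(2π) = 93.62 Hz.

(a) f₀ = 197.8 Hz  (b) Q = 2.112  (c) BW = 93.62 Hz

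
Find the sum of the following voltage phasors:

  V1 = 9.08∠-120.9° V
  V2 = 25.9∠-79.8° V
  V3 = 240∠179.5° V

Step 1 — Convert each phasor to rectangular form:
  V1 = 9.08·(cos(-120.9°) + j·sin(-120.9°)) = -4.663 - j7.791 V
  V2 = 25.9·(cos(-79.8°) + j·sin(-79.8°)) = 4.586 - j25.49 V
  V3 = 240·(cos(179.5°) + j·sin(179.5°)) = -240 + j2.094 V
Step 2 — Sum components: V_total = -240.1 - j31.19 V.
Step 3 — Convert to polar: |V_total| = 242.1 V, ∠V_total = -172.6°.

V_total = 242.1∠-172.6° V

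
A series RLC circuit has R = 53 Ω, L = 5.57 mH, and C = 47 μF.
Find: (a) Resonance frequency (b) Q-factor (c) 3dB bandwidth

Step 1 — Resonance: ω₀ = 1/√(LC) = 1/√(0.00557·4.7e-05) = 1954 rad/s.
Step 2 — f₀ = ω₀/(2π) = 311.1 Hz.
Step 3 — Series Q: Q = ω₀L/R = 1954·0.00557/53 = 0.2054.
Step 4 — Bandwidth: Δω = ω₀/Q = 9515 rad/s; BW = Δω/(2π) = 1514 Hz.

(a) f₀ = 311.1 Hz  (b) Q = 0.2054  (c) BW = 1514 Hz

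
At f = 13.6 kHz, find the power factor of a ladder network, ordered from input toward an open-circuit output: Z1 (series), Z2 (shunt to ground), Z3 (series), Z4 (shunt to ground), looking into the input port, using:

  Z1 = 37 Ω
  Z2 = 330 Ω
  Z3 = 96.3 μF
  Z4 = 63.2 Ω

Step 1 — Angular frequency: ω = 2π·f = 2π·1.36e+04 = 8.545e+04 rad/s.
Step 2 — Component impedances:
  Z1: Z = R = 37 Ω
  Z2: Z = R = 330 Ω
  Z3: Z = 1/(jωC) = -j/(ω·C) = 0 - j0.1215 Ω
  Z4: Z = R = 63.2 Ω
Step 3 — Ladder network (open output): work backward from the far end, alternating series and parallel combinations. Z_in = 90.04 - j0.0856 Ω = 90.04∠-0.1° Ω.
Step 4 — Power factor: PF = cos(φ) = Re(Z)/|Z| = 90.04/90.04 = 1.
Step 5 — Type: Im(Z) = -0.0856 ⇒ leading (phase φ = -0.1°).

PF = 1 (leading, φ = -0.1°)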